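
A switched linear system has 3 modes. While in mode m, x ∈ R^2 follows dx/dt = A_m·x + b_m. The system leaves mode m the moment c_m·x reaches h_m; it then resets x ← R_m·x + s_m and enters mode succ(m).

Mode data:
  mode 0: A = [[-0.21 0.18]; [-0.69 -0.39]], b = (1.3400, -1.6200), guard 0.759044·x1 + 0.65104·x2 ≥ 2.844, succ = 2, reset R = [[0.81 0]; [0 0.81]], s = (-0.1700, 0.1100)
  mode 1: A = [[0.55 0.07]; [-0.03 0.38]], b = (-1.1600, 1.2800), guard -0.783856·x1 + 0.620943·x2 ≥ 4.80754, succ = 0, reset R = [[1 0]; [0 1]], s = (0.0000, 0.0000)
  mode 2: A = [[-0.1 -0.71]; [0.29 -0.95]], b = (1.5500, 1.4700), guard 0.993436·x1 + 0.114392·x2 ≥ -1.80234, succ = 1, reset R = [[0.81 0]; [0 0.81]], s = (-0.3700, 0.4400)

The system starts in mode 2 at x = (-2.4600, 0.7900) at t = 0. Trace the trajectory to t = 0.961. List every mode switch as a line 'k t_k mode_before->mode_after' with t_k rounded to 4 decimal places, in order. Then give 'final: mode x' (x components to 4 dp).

1 0.4596 2->1
final: 1 -3.1317 2.0885

Mode 2: guard c·x = -1.8023 hit at Δt = 0.4596 (t = 0.4596), x⁻ = (-1.9092, 0.8245) → reset → x⁺ = (-1.9164, 1.1078), jump to mode 1
Mode 1: flow for 0.5014 to horizon, guard not reached → x = (-3.1317, 2.0885)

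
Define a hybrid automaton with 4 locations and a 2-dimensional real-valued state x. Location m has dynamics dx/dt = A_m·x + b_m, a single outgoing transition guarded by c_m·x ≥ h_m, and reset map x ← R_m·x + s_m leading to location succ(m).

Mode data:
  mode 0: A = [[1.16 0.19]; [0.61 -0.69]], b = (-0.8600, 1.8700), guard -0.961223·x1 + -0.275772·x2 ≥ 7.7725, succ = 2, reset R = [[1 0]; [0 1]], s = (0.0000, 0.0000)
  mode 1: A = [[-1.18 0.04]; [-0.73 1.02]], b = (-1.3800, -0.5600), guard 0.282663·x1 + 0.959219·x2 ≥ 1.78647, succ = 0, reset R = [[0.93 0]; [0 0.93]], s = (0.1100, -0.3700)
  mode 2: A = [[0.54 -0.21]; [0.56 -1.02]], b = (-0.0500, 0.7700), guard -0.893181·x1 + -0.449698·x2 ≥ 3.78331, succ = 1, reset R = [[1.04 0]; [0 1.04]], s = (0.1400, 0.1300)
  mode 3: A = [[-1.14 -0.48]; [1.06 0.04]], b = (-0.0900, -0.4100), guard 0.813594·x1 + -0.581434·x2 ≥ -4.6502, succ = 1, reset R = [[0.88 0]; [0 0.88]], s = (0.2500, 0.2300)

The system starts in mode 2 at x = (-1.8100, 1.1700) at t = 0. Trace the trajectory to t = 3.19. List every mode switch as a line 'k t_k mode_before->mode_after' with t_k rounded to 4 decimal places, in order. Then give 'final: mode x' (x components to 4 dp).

Mode 2: guard c·x = 3.7833 hit at Δt = 1.3495 (t = 1.3495), x⁻ = (-4.0337, -0.4014) → reset → x⁺ = (-4.0550, -0.2875), jump to mode 1
Mode 1: guard c·x = 1.7865 hit at Δt = 1.1131 (t = 2.4626), x⁻ = (-1.9145, 2.4266) → reset → x⁺ = (-1.6705, 1.8867), jump to mode 0
Mode 0: flow for 0.7274 to horizon, guard not reached → x = (-4.5089, 1.1643)

1 1.3495 2->1
2 2.4626 1->0
final: 0 -4.5089 1.1643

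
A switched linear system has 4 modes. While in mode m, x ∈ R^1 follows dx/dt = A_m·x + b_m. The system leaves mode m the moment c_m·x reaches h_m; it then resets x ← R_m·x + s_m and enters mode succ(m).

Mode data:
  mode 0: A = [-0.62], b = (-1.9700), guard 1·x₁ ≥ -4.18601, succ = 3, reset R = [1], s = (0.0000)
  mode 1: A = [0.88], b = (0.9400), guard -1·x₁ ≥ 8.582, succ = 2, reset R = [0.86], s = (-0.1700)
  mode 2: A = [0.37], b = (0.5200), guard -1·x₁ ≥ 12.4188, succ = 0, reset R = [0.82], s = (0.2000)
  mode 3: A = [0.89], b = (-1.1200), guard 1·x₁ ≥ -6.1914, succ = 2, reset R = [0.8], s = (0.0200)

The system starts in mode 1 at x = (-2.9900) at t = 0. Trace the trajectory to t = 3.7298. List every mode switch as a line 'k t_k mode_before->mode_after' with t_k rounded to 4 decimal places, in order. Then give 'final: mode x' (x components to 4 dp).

Mode 1: guard c·x = 8.5820 hit at Δt = 1.5494 (t = 1.5494), x⁻ = (-8.5820) → reset → x⁺ = (-7.5505), jump to mode 2
Mode 2: guard c·x = 12.4188 hit at Δt = 1.5769 (t = 3.1263), x⁻ = (-12.4188) → reset → x⁺ = (-9.9834), jump to mode 0
Mode 0: flow for 0.6035 to horizon, guard not reached → x = (-7.8590)

1 1.5494 1->2
2 3.1263 2->0
final: 0 -7.8590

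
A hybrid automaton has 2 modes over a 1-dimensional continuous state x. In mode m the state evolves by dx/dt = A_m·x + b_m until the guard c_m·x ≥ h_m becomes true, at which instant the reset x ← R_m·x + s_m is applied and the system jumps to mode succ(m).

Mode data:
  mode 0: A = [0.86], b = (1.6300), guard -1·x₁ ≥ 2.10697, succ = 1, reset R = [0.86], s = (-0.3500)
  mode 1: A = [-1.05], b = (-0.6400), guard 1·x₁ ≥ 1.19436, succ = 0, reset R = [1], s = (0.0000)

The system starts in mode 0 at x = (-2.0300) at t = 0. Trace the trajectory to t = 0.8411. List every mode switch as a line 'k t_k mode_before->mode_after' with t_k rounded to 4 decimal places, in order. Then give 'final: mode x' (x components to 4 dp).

1 0.5257 0->1
final: 1 -1.7243

Mode 0: guard c·x = 2.1070 hit at Δt = 0.5257 (t = 0.5257), x⁻ = (-2.1070) → reset → x⁺ = (-2.1620), jump to mode 1
Mode 1: flow for 0.3154 to horizon, guard not reached → x = (-1.7243)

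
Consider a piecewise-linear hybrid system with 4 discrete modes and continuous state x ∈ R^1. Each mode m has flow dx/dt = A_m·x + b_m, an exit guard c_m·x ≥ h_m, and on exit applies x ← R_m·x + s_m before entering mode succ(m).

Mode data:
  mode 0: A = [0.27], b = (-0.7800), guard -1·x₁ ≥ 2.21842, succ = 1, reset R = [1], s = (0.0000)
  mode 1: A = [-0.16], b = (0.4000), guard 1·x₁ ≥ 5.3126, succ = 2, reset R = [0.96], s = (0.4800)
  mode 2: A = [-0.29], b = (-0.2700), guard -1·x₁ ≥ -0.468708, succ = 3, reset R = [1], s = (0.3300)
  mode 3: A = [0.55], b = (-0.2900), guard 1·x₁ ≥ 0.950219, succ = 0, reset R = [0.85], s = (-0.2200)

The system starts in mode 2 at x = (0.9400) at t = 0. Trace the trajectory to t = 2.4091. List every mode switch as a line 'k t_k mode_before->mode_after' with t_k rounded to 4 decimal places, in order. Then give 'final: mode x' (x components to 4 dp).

Mode 2: guard c·x = -0.4687 hit at Δt = 1.0007 (t = 1.0007), x⁻ = (0.4687) → reset → x⁺ = (0.7987), jump to mode 3
Mode 3: guard c·x = 0.9502 hit at Δt = 0.8064 (t = 1.8071), x⁻ = (0.9502) → reset → x⁺ = (0.5877), jump to mode 0
Mode 0: flow for 0.6020 to horizon, guard not reached → x = (0.1815)

1 1.0007 2->3
2 1.8071 3->0
final: 0 0.1815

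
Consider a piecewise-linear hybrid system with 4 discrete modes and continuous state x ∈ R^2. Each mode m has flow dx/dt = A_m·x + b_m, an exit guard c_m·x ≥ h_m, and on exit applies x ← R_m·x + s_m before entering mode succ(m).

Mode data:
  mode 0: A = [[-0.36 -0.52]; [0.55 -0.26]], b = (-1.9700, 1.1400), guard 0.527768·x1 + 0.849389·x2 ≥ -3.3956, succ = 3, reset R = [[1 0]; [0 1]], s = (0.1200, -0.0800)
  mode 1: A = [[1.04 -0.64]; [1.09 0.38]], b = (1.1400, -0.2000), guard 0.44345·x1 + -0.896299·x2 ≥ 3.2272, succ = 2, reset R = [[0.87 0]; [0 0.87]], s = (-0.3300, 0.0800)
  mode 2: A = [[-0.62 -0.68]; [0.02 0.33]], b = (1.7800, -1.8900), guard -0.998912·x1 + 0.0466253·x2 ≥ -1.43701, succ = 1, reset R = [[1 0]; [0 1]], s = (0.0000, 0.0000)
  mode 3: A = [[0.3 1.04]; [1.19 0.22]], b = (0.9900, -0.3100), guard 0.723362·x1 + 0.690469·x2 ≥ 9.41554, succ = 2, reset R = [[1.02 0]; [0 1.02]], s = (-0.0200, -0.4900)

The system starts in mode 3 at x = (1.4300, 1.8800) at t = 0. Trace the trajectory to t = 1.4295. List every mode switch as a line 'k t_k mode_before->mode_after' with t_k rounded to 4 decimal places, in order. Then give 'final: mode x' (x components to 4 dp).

Mode 3: guard c·x = 9.4155 hit at Δt = 0.9373 (t = 0.9373), x⁻ = (6.8832, 6.4254) → reset → x⁺ = (7.0008, 6.0639), jump to mode 2
Mode 2: flow for 0.4922 to horizon, guard not reached → x = (4.1474, 6.1825)

1 0.9373 3->2
final: 2 4.1474 6.1825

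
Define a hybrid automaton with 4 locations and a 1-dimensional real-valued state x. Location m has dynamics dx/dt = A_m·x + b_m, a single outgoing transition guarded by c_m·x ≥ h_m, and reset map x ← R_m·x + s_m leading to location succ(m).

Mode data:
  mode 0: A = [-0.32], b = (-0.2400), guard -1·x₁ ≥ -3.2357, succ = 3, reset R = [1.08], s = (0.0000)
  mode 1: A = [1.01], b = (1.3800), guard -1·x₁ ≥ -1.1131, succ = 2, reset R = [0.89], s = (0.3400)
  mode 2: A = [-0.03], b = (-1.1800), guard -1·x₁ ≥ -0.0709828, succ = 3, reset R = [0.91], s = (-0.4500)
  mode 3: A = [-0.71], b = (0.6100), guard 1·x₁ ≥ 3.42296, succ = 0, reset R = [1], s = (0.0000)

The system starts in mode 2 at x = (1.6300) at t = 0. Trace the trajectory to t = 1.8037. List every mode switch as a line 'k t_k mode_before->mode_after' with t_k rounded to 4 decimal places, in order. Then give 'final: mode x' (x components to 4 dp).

Mode 2: guard c·x = -0.0710 hit at Δt = 1.2934 (t = 1.2934), x⁻ = (0.0710) → reset → x⁺ = (-0.3854), jump to mode 3
Mode 3: flow for 0.5103 to horizon, guard not reached → x = (-0.0071)

1 1.2934 2->3
final: 3 -0.0071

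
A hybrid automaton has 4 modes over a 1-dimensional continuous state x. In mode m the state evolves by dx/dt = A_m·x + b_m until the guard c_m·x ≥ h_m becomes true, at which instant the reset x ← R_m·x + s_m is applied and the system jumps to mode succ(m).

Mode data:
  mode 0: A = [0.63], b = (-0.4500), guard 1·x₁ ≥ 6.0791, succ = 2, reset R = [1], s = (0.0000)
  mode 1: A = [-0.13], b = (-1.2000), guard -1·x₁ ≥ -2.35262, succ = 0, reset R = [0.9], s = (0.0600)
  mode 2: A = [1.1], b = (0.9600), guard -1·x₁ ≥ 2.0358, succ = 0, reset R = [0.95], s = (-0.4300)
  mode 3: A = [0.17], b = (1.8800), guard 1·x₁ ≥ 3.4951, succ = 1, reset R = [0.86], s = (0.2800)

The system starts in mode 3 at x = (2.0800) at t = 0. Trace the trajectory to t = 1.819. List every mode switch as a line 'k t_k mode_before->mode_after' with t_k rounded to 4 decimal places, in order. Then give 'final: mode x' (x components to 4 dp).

Mode 3: guard c·x = 3.4951 hit at Δt = 0.6017 (t = 0.6017), x⁻ = (3.4951) → reset → x⁺ = (3.2858), jump to mode 1
Mode 1: guard c·x = -2.3526 hit at Δt = 0.5960 (t = 1.1977), x⁻ = (2.3526) → reset → x⁺ = (2.1774), jump to mode 0
Mode 0: flow for 0.6213 to horizon, guard not reached → x = (2.8783)

1 0.6017 3->1
2 1.1977 1->0
final: 0 2.8783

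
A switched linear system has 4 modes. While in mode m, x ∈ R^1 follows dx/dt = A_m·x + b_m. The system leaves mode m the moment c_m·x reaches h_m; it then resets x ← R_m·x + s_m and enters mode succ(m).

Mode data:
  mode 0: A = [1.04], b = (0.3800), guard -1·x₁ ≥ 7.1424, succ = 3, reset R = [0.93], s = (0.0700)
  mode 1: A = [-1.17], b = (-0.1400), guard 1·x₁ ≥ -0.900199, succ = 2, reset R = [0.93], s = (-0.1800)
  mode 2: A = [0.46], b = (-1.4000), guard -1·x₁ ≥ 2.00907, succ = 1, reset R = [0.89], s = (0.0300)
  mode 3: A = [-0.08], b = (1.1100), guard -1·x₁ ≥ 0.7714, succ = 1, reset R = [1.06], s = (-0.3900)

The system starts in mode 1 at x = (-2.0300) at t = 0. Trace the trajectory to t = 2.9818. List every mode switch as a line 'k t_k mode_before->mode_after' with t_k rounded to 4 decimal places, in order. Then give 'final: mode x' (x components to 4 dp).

Mode 1: guard c·x = -0.9002 hit at Δt = 0.7650 (t = 0.7650), x⁻ = (-0.9002) → reset → x⁺ = (-1.0172), jump to mode 2
Mode 2: guard c·x = 2.0091 hit at Δt = 0.4751 (t = 1.2401), x⁻ = (-2.0091) → reset → x⁺ = (-1.7581), jump to mode 1
Mode 1: guard c·x = -0.9002 hit at Δt = 0.6338 (t = 1.8739), x⁻ = (-0.9002) → reset → x⁺ = (-1.0172), jump to mode 2
Mode 2: guard c·x = 2.0091 hit at Δt = 0.4751 (t = 2.3490), x⁻ = (-2.0091) → reset → x⁺ = (-1.7581), jump to mode 1
Mode 1: flow for 0.6328 to horizon, guard not reached → x = (-0.9010)

1 0.7650 1->2
2 1.2401 2->1
3 1.8739 1->2
4 2.3490 2->1
final: 1 -0.9010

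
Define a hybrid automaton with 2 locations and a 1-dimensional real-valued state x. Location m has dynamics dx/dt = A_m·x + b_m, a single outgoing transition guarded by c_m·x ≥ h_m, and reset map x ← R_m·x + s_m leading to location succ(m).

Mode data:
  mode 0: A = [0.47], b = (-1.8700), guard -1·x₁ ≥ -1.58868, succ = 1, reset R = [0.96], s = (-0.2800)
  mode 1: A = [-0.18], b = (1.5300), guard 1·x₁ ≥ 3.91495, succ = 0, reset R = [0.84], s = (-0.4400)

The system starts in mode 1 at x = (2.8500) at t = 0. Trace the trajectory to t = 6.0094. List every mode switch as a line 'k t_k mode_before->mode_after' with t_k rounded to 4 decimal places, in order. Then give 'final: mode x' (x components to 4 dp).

Mode 1: guard c·x = 3.9150 hit at Δt = 1.1603 (t = 1.1603), x⁻ = (3.9150) → reset → x⁺ = (2.8486), jump to mode 0
Mode 0: guard c·x = -1.5887 hit at Δt = 1.5935 (t = 2.7538), x⁻ = (1.5887) → reset → x⁺ = (1.2451), jump to mode 1
Mode 1: guard c·x = 3.9150 hit at Δt = 2.5493 (t = 5.3031), x⁻ = (3.9150) → reset → x⁺ = (2.8486), jump to mode 0
Mode 0: flow for 0.7063 to horizon, guard not reached → x = (2.4036)

1 1.1603 1->0
2 2.7538 0->1
3 5.3031 1->0
final: 0 2.4036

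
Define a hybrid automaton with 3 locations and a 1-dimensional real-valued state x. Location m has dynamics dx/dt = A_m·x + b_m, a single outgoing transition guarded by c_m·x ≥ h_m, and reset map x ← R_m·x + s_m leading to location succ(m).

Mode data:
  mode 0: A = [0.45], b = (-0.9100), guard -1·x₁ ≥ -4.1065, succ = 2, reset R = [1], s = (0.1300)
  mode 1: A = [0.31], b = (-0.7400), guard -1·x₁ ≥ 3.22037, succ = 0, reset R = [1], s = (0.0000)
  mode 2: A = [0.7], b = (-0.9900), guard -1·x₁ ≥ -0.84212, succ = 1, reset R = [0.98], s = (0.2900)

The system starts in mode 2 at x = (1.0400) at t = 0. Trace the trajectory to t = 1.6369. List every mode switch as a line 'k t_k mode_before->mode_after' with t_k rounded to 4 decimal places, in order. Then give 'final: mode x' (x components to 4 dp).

1 0.6063 2->1
final: 1 0.6365

Mode 2: guard c·x = -0.8421 hit at Δt = 0.6063 (t = 0.6063), x⁻ = (0.8421) → reset → x⁺ = (1.1153), jump to mode 1
Mode 1: flow for 1.0306 to horizon, guard not reached → x = (0.6365)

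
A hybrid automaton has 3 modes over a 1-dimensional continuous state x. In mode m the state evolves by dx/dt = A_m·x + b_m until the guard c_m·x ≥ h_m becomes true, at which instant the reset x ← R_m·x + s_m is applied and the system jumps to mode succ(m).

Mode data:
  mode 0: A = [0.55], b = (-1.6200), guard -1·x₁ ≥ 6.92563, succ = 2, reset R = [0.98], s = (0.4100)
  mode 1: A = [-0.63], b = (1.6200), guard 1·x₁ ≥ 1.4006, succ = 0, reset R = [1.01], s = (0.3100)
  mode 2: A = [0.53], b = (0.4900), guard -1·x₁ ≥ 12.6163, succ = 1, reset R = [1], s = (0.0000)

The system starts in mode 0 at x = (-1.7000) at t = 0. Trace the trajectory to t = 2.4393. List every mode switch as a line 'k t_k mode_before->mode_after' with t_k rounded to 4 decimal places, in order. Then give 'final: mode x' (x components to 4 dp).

1 1.3704 0->2
final: 2 -10.5326

Mode 0: guard c·x = 6.9256 hit at Δt = 1.3704 (t = 1.3704), x⁻ = (-6.9256) → reset → x⁺ = (-6.3771), jump to mode 2
Mode 2: flow for 1.0689 to horizon, guard not reached → x = (-10.5326)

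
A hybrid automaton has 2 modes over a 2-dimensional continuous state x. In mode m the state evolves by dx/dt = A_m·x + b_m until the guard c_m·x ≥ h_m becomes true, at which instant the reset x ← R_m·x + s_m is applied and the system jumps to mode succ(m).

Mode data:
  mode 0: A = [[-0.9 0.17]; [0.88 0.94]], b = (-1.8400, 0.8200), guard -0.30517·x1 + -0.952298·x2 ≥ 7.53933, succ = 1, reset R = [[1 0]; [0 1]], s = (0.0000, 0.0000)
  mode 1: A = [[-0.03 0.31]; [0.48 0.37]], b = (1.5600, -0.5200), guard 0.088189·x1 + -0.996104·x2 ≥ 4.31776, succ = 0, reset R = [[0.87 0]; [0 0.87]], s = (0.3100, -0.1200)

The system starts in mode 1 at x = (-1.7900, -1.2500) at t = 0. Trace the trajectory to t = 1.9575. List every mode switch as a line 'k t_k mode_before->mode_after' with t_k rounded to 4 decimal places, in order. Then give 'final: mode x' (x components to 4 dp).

Mode 1: guard c·x = 4.3178 hit at Δt = 1.5241 (t = 1.5241), x⁻ = (-0.6589, -4.3930) → reset → x⁺ = (-0.2632, -3.9419), jump to mode 0
Mode 0: flow for 0.4334 to horizon, guard not reached → x = (-1.1341, -5.8086)

1 1.5241 1->0
final: 0 -1.1341 -5.8086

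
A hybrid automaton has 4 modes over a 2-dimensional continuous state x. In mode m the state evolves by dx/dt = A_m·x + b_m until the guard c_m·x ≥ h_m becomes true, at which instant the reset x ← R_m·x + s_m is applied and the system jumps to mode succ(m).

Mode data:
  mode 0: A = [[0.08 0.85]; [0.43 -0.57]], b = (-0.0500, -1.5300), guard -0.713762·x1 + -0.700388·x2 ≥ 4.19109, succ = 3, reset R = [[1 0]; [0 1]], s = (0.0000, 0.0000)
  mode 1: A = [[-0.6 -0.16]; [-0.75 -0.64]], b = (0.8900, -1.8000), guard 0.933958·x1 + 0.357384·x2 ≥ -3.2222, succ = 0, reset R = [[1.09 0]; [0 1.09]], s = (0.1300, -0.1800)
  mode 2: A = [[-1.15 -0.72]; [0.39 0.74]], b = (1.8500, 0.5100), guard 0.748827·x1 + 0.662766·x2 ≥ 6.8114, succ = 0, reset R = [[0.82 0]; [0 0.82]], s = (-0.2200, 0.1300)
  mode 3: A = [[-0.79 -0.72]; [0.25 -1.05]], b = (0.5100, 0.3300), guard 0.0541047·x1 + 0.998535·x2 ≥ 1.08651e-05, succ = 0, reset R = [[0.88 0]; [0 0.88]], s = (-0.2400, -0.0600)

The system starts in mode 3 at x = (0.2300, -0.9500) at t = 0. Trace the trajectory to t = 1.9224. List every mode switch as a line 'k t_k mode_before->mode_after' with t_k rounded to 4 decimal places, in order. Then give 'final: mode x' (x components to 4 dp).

Mode 3: guard c·x = 0.0000 hit at Δt = 1.0166 (t = 1.0166), x⁻ = (0.6411, -0.0347) → reset → x⁺ = (0.3242, -0.0906), jump to mode 0
Mode 0: flow for 0.9058 to horizon, guard not reached → x = (-0.1910, -1.1026)

1 1.0166 3->0
final: 0 -0.1910 -1.1026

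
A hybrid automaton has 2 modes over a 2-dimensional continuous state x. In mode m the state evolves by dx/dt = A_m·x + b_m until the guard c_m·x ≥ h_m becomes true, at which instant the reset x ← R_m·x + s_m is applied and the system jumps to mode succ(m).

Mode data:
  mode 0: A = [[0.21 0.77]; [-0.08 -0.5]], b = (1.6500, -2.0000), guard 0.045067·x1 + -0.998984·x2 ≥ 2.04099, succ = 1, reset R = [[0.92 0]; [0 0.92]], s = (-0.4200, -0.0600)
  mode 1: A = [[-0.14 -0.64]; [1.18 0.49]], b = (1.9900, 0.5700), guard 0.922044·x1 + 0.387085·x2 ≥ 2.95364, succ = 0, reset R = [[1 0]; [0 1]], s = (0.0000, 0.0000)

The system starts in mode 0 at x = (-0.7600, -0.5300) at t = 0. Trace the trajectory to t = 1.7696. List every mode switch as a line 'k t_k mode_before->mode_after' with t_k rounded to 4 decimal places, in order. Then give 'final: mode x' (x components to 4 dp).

1 1.1751 0->1
final: 1 1.3763 -1.8974

Mode 0: guard c·x = 2.0410 hit at Δt = 1.1751 (t = 1.1751), x⁻ = (-0.1362, -2.0492) → reset → x⁺ = (-0.5453, -1.9453), jump to mode 1
Mode 1: flow for 0.5945 to horizon, guard not reached → x = (1.3763, -1.8974)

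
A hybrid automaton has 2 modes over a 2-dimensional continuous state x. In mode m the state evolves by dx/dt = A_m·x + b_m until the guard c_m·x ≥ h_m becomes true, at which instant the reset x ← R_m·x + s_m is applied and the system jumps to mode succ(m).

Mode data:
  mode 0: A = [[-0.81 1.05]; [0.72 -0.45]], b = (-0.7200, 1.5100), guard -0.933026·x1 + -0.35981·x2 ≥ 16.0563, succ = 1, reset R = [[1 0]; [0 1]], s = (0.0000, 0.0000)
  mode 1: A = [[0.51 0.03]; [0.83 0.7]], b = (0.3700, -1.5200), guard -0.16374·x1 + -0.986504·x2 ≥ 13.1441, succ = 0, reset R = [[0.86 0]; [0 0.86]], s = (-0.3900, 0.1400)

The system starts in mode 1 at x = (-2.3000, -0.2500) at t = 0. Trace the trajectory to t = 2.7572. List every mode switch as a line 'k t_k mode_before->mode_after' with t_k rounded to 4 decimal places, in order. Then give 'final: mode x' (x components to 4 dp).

1 1.5895 1->0
final: 0 -10.1247 -10.1352

Mode 1: guard c·x = 13.1441 hit at Δt = 1.5895 (t = 1.5895), x⁻ = (-4.5807, -12.5636) → reset → x⁺ = (-4.3294, -10.6647), jump to mode 0
Mode 0: flow for 1.1677 to horizon, guard not reached → x = (-10.1247, -10.1352)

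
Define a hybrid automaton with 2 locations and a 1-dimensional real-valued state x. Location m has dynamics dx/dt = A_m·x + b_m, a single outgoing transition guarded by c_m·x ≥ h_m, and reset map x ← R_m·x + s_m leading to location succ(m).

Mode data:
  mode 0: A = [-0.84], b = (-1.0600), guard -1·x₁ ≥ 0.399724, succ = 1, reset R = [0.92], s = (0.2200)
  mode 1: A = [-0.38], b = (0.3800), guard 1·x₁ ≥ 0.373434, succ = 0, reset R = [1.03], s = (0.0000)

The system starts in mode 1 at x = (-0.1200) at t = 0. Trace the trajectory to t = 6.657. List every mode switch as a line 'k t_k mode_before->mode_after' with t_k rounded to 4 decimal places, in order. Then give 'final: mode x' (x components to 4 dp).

Mode 1: guard c·x = 0.3734 hit at Δt = 1.5285 (t = 1.5285), x⁻ = (0.3734) → reset → x⁺ = (0.3846), jump to mode 0
Mode 0: guard c·x = 0.3997 hit at Δt = 0.7702 (t = 2.2987), x⁻ = (-0.3997) → reset → x⁺ = (-0.1477), jump to mode 1
Mode 1: guard c·x = 0.3734 hit at Δt = 1.5929 (t = 3.8916), x⁻ = (0.3734) → reset → x⁺ = (0.3846), jump to mode 0
Mode 0: guard c·x = 0.3997 hit at Δt = 0.7702 (t = 4.6618), x⁻ = (-0.3997) → reset → x⁺ = (-0.1477), jump to mode 1
Mode 1: guard c·x = 0.3734 hit at Δt = 1.5929 (t = 6.2547), x⁻ = (0.3734) → reset → x⁺ = (0.3846), jump to mode 0
Mode 0: flow for 0.4023 to horizon, guard not reached → x = (-0.0875)

1 1.5285 1->0
2 2.2987 0->1
3 3.8916 1->0
4 4.6618 0->1
5 6.2547 1->0
final: 0 -0.0875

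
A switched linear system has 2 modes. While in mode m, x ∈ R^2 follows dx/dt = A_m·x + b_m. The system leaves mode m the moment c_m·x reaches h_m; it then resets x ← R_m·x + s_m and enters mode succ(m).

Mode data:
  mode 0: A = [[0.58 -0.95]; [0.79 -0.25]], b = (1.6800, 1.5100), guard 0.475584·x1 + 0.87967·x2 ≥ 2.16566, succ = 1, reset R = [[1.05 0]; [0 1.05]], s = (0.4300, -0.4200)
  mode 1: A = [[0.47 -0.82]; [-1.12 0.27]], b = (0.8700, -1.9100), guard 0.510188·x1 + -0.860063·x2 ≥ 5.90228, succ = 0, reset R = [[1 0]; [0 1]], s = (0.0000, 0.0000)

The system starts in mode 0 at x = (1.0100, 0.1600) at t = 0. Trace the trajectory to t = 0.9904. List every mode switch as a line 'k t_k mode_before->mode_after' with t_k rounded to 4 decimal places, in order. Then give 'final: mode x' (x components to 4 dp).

Mode 0: guard c·x = 2.1657 hit at Δt = 0.5048 (t = 0.5048), x⁻ = (1.9251, 1.4211) → reset → x⁺ = (2.4514, 1.0722), jump to mode 1
Mode 1: flow for 0.4856 to horizon, guard not reached → x = (3.5835, -1.4543)

1 0.5048 0->1
final: 1 3.5835 -1.4543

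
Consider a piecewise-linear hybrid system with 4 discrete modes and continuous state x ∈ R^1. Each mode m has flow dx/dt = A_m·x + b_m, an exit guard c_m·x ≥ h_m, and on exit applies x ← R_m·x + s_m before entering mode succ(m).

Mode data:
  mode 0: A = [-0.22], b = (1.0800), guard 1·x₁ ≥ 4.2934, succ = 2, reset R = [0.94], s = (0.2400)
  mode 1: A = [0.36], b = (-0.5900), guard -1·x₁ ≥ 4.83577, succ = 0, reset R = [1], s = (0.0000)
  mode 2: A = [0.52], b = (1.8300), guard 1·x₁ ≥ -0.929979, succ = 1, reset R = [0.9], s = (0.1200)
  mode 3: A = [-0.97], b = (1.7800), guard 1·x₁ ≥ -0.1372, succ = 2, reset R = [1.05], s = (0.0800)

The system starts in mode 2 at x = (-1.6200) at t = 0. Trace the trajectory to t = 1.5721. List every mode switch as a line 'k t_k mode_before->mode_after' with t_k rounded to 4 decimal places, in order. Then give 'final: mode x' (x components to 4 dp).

Mode 2: guard c·x = -0.9300 hit at Δt = 0.5960 (t = 0.5960), x⁻ = (-0.9300) → reset → x⁺ = (-0.7170), jump to mode 1
Mode 1: flow for 0.9761 to horizon, guard not reached → x = (-1.7089)

1 0.5960 2->1
final: 1 -1.7089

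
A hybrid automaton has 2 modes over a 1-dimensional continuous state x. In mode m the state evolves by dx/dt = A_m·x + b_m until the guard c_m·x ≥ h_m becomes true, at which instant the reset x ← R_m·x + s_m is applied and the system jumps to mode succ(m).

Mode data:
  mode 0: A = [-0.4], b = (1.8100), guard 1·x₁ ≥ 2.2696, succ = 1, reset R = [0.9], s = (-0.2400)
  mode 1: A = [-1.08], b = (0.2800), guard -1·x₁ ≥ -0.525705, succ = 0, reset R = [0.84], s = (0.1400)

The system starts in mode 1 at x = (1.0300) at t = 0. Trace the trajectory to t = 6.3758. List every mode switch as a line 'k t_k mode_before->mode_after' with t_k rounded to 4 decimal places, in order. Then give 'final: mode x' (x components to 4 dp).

1 0.9835 1->0
2 2.3803 0->1
3 4.0067 1->0
4 5.4035 0->1
final: 1 0.7993

Mode 1: guard c·x = -0.5257 hit at Δt = 0.9835 (t = 0.9835), x⁻ = (0.5257) → reset → x⁺ = (0.5816), jump to mode 0
Mode 0: guard c·x = 2.2696 hit at Δt = 1.3968 (t = 2.3803), x⁻ = (2.2696) → reset → x⁺ = (1.8026), jump to mode 1
Mode 1: guard c·x = -0.5257 hit at Δt = 1.6264 (t = 4.0067), x⁻ = (0.5257) → reset → x⁺ = (0.5816), jump to mode 0
Mode 0: guard c·x = 2.2696 hit at Δt = 1.3968 (t = 5.4035), x⁻ = (2.2696) → reset → x⁺ = (1.8026), jump to mode 1
Mode 1: flow for 0.9723 to horizon, guard not reached → x = (0.7993)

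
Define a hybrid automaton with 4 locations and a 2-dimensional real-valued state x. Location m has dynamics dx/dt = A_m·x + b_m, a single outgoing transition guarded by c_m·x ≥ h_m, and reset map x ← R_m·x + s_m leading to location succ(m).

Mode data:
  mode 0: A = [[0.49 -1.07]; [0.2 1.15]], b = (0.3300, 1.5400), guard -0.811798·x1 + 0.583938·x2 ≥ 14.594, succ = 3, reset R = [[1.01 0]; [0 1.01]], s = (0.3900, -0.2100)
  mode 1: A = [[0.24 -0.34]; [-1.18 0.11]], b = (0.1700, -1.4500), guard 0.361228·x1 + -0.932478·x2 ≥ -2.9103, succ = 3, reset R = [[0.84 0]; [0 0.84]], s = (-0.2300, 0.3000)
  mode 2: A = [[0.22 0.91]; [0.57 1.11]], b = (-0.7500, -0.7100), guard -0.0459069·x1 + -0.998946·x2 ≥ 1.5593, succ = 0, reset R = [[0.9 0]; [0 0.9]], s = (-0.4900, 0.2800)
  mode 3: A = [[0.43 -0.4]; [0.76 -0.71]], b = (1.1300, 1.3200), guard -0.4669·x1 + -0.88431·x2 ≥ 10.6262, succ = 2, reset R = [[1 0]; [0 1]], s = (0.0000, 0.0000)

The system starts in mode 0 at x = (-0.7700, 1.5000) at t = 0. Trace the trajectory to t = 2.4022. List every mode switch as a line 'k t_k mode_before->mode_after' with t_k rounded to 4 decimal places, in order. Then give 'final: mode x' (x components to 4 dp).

Mode 0: guard c·x = 14.5940 hit at Δt = 1.3734 (t = 1.3734), x⁻ = (-10.4354, 10.4850) → reset → x⁺ = (-10.1497, 10.3798), jump to mode 3
Mode 3: flow for 1.0288 to horizon, guard not reached → x = (-16.6279, -1.7791)

1 1.3734 0->3
final: 3 -16.6279 -1.7791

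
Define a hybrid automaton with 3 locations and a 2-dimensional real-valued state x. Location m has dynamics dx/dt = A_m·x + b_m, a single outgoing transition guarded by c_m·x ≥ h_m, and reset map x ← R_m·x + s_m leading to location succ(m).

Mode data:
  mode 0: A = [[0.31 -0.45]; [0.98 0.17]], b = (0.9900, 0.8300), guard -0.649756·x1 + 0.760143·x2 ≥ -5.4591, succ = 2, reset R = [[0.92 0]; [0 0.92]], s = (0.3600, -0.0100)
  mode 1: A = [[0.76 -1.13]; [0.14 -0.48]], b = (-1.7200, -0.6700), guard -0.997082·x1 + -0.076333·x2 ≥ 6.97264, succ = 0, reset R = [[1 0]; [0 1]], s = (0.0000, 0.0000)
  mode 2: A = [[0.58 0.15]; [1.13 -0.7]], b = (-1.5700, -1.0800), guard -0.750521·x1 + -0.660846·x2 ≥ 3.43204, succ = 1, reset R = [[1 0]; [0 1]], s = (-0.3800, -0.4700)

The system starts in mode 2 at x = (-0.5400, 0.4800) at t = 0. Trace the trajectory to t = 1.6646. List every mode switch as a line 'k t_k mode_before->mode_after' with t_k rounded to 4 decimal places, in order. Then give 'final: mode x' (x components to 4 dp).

Mode 2: guard c·x = 3.4320 hit at Δt = 0.9311 (t = 0.9311), x⁻ = (-2.9558, -1.8365) → reset → x⁺ = (-3.3358, -2.3065), jump to mode 1
Mode 1: flow for 0.7335 to horizon, guard not reached → x = (-4.9240, -2.3919)

1 0.9311 2->1
final: 1 -4.9240 -2.3919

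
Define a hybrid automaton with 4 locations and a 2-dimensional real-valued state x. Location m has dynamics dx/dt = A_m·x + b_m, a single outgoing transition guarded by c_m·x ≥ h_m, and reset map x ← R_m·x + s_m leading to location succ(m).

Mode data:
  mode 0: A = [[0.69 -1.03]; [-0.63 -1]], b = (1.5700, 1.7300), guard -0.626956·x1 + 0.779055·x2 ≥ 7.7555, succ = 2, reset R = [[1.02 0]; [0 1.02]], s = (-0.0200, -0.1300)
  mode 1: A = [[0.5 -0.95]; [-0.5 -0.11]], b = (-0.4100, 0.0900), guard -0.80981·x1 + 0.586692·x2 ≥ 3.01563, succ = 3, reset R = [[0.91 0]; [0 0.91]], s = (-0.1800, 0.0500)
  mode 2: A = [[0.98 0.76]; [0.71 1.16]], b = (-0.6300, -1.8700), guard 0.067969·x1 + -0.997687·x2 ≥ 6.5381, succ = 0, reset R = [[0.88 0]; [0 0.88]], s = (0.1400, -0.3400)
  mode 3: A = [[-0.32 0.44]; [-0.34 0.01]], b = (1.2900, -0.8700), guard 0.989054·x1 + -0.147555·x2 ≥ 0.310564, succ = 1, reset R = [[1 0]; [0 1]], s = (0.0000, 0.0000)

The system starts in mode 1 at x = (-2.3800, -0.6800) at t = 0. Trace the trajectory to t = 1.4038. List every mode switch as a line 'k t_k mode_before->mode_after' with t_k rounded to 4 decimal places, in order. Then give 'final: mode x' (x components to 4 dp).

1 0.6655 1->3
final: 3 -1.6805 0.3429

Mode 1: guard c·x = 3.0156 hit at Δt = 0.6655 (t = 0.6655), x⁻ = (-3.4770, 0.3407) → reset → x⁺ = (-3.3441, 0.3600), jump to mode 3
Mode 3: flow for 0.7383 to horizon, guard not reached → x = (-1.6805, 0.3429)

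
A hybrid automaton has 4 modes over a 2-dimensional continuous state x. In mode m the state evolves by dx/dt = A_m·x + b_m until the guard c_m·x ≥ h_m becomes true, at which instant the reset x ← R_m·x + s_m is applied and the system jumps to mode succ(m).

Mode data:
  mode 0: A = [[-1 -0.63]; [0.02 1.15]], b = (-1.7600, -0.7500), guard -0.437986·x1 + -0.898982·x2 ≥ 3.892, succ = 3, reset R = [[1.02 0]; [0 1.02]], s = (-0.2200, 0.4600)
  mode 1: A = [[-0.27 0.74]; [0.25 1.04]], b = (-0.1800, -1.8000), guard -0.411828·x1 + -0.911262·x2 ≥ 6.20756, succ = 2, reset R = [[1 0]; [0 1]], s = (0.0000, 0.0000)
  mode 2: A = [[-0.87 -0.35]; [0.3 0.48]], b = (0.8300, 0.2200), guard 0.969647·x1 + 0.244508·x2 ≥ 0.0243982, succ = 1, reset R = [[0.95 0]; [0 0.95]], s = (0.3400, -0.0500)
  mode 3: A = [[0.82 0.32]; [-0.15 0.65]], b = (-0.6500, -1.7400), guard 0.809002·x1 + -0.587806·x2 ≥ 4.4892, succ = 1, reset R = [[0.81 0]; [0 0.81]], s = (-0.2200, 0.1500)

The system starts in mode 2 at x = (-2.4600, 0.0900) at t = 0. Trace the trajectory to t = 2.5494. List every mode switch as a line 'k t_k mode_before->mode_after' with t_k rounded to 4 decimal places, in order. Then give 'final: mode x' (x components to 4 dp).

Mode 2: guard c·x = 0.0244 hit at Δt = 1.4855 (t = 1.4855), x⁻ = (0.0389, -0.0544) → reset → x⁺ = (0.3769, -0.1016), jump to mode 1
Mode 1: flow for 1.0639 to horizon, guard not reached → x = (-1.0330, -3.8117)

1 1.4855 2->1
final: 1 -1.0330 -3.8117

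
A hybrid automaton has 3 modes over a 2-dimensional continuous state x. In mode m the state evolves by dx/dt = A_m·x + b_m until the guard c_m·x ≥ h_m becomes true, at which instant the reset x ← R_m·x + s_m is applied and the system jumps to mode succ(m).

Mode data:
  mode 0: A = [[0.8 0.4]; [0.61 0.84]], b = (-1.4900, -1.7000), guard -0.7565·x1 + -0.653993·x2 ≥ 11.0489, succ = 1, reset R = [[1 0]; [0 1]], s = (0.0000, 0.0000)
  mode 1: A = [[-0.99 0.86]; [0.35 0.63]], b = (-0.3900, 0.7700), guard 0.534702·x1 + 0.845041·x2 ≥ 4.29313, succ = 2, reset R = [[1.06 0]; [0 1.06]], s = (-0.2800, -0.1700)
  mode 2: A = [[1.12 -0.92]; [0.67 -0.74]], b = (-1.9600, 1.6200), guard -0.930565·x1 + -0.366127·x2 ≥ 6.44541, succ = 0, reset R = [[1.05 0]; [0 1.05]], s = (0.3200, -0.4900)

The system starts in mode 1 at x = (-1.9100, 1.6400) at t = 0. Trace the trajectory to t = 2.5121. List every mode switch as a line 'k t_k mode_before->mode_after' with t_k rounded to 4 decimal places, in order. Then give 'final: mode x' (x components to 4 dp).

1 1.1905 1->2
2 2.1946 2->0
final: 0 -10.3635 -0.8777

Mode 1: guard c·x = 4.2931 hit at Δt = 1.1905 (t = 1.1905), x⁻ = (0.9756, 4.4631) → reset → x⁺ = (0.7541, 4.5609), jump to mode 2
Mode 2: guard c·x = 6.4454 hit at Δt = 1.0041 (t = 2.1946), x⁻ = (-7.6008, 1.7141) → reset → x⁺ = (-7.6608, 1.3098), jump to mode 0
Mode 0: flow for 0.3175 to horizon, guard not reached → x = (-10.3635, -0.8777)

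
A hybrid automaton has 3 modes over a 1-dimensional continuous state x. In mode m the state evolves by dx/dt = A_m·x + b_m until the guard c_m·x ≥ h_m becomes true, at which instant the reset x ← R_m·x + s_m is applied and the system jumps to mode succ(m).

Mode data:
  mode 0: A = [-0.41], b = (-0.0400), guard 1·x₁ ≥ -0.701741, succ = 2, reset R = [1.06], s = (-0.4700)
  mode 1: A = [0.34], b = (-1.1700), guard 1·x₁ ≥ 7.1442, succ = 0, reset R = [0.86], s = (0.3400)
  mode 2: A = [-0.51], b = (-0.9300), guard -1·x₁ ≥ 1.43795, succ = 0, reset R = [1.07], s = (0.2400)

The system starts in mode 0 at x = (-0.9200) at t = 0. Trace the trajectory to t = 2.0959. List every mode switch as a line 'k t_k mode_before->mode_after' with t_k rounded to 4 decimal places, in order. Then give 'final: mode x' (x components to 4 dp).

Mode 0: guard c·x = -0.7017 hit at Δt = 0.7522 (t = 0.7522), x⁻ = (-0.7017) → reset → x⁺ = (-1.2138), jump to mode 2
Mode 2: guard c·x = 1.4380 hit at Δt = 0.8984 (t = 1.6506), x⁻ = (-1.4380) → reset → x⁺ = (-1.2986), jump to mode 0
Mode 0: flow for 0.4453 to horizon, guard not reached → x = (-1.0982)

1 0.7522 0->2
2 1.6506 2->0
final: 0 -1.0982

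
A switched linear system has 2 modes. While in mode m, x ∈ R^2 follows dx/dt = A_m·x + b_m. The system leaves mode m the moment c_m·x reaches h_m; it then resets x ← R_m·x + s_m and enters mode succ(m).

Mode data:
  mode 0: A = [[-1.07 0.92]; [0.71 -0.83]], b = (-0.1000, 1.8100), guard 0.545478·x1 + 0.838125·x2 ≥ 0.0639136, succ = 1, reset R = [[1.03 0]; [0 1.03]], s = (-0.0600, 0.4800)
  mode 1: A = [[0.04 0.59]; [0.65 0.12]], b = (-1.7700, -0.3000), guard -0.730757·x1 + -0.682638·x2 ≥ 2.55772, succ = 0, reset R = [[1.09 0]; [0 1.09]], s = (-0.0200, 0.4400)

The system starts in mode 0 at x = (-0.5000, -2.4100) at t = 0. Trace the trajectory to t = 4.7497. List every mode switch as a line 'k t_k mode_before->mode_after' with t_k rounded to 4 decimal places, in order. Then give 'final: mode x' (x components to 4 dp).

1 1.4724 0->1
2 2.7763 1->0
3 4.2015 0->1
final: 1 -1.5008 0.5035

Mode 0: guard c·x = 0.0639 hit at Δt = 1.4724 (t = 1.4724), x⁻ = (-0.4700, 0.3821) → reset → x⁺ = (-0.5441, 0.8736), jump to mode 1
Mode 1: guard c·x = 2.5577 hit at Δt = 1.3039 (t = 2.7763), x⁻ = (-2.7639, -0.7881) → reset → x⁺ = (-3.0326, -0.4190), jump to mode 0
Mode 0: guard c·x = 0.0639 hit at Δt = 1.4252 (t = 4.2015), x⁻ = (-0.6791, 0.5182) → reset → x⁺ = (-0.7595, 1.0138), jump to mode 1
Mode 1: flow for 0.5482 to horizon, guard not reached → x = (-1.5008, 0.5035)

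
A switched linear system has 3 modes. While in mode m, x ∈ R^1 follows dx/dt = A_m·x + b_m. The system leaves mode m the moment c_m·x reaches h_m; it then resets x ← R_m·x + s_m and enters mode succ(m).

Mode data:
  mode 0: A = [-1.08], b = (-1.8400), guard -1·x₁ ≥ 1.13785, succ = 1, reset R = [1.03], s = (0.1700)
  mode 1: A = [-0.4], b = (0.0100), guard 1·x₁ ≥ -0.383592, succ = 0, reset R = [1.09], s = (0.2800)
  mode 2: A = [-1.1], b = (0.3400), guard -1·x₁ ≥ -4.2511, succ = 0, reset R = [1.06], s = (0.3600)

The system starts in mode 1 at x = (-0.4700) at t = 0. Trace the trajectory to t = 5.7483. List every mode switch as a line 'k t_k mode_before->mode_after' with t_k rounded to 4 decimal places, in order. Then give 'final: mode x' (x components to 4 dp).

1 0.4796 1->0
2 1.4219 0->1
3 3.7261 1->0
4 4.6684 0->1
final: 1 -0.6417

Mode 1: guard c·x = -0.3836 hit at Δt = 0.4796 (t = 0.4796), x⁻ = (-0.3836) → reset → x⁺ = (-0.1381), jump to mode 0
Mode 0: guard c·x = 1.1379 hit at Δt = 0.9423 (t = 1.4219), x⁻ = (-1.1379) → reset → x⁺ = (-1.0020), jump to mode 1
Mode 1: guard c·x = -0.3836 hit at Δt = 2.3042 (t = 3.7261), x⁻ = (-0.3836) → reset → x⁺ = (-0.1381), jump to mode 0
Mode 0: guard c·x = 1.1379 hit at Δt = 0.9423 (t = 4.6684), x⁻ = (-1.1379) → reset → x⁺ = (-1.0020), jump to mode 1
Mode 1: flow for 1.0799 to horizon, guard not reached → x = (-0.6417)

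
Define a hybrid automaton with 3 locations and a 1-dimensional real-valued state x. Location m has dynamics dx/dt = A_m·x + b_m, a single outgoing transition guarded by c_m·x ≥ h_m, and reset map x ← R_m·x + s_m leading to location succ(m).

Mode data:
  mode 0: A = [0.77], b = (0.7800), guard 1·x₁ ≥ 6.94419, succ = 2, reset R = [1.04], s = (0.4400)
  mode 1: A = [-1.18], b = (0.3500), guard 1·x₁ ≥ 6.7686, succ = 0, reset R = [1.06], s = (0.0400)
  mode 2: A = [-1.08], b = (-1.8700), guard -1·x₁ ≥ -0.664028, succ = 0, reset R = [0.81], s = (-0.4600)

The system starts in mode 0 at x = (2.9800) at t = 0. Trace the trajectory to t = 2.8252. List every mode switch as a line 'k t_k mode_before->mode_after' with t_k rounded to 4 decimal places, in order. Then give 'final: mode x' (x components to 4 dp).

Mode 0: guard c·x = 6.9442 hit at Δt = 0.8955 (t = 0.8955), x⁻ = (6.9442) → reset → x⁺ = (7.6620), jump to mode 2
Mode 2: guard c·x = -0.6640 hit at Δt = 1.2652 (t = 2.1607), x⁻ = (0.6640) → reset → x⁺ = (0.0779), jump to mode 0
Mode 0: flow for 0.6645 to horizon, guard not reached → x = (0.8066)

1 0.8955 0->2
2 2.1607 2->0
final: 0 0.8066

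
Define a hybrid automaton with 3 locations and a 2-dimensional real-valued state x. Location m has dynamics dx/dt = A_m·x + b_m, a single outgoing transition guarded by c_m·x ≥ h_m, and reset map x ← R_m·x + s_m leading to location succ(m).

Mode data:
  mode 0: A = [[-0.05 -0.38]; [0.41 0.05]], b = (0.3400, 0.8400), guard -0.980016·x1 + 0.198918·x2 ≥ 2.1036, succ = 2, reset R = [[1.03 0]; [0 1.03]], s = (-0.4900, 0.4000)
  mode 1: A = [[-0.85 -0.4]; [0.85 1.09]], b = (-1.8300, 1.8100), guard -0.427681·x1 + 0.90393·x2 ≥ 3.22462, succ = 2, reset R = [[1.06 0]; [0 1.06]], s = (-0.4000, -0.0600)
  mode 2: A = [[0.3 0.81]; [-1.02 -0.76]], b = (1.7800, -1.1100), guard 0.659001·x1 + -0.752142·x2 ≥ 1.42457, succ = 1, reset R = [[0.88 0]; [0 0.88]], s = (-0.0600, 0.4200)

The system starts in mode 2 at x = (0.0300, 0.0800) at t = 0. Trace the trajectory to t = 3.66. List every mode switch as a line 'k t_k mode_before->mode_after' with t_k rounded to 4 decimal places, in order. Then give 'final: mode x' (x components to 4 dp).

Mode 2: guard c·x = 1.4246 hit at Δt = 0.6737 (t = 0.6737), x⁻ = (1.1435, -0.8921) → reset → x⁺ = (0.9463, -0.3651), jump to mode 1
Mode 1: guard c·x = 3.2246 hit at Δt = 1.1789 (t = 1.8526), x⁻ = (-1.4267, 2.8923) → reset → x⁺ = (-1.9123, 3.0058), jump to mode 2
Mode 2: guard c·x = 1.4246 hit at Δt = 1.2493 (t = 3.1019), x⁻ = (1.9999, -0.1418) → reset → x⁺ = (1.6999, 0.2952), jump to mode 1
Mode 1: flow for 0.5581 to horizon, guard not reached → x = (-0.0135, 2.5228)

1 0.6737 2->1
2 1.8526 1->2
3 3.1019 2->1
final: 1 -0.0135 2.5228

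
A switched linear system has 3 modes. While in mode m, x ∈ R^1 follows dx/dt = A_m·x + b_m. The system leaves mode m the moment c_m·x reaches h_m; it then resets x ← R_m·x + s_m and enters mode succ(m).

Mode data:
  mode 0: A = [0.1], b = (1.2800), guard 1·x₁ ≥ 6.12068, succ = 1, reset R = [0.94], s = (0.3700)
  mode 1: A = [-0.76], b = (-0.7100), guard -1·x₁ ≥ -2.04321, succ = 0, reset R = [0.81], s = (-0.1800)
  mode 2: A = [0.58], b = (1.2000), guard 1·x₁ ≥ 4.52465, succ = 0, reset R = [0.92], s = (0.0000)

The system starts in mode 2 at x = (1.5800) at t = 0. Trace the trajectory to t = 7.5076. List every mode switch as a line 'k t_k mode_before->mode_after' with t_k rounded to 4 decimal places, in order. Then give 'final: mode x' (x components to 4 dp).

Mode 2: guard c·x = 4.5247 hit at Δt = 1.0201 (t = 1.0201), x⁻ = (4.5246) → reset → x⁺ = (4.1627), jump to mode 0
Mode 0: guard c·x = 6.1207 hit at Δt = 1.0924 (t = 2.1125), x⁻ = (6.1207) → reset → x⁺ = (6.1234), jump to mode 1
Mode 1: guard c·x = -2.0432 hit at Δt = 1.1356 (t = 3.2481), x⁻ = (2.0432) → reset → x⁺ = (1.4750), jump to mode 0
Mode 0: guard c·x = 6.1207 hit at Δt = 2.8175 (t = 6.0656), x⁻ = (6.1207) → reset → x⁺ = (6.1234), jump to mode 1
Mode 1: guard c·x = -2.0432 hit at Δt = 1.1356 (t = 7.2012), x⁻ = (2.0432) → reset → x⁺ = (1.4750), jump to mode 0
Mode 0: flow for 0.3064 to horizon, guard not reached → x = (1.9192)

1 1.0201 2->0
2 2.1125 0->1
3 3.2481 1->0
4 6.0656 0->1
5 7.2012 1->0
final: 0 1.9192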